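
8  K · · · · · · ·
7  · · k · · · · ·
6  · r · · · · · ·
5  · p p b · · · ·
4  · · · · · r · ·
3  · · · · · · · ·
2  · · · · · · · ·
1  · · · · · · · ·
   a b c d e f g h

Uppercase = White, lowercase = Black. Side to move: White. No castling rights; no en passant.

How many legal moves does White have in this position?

1

White to move; king on a8.
In check: yes, from the black bishop on d5.
Legal moves: Ka7.
Count: 1.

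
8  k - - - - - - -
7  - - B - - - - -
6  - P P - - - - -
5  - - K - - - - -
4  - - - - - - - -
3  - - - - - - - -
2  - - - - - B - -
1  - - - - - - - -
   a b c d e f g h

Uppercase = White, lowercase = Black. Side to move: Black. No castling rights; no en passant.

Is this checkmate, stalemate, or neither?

Black to move; black king on a8.
In check: no.
King squares — a7: attacked by Pb6; b7: attacked by Pc6; b8: attacked by Bc7.
Legal moves for Black: none.
Not in check and no legal moves → stalemate.

stalemate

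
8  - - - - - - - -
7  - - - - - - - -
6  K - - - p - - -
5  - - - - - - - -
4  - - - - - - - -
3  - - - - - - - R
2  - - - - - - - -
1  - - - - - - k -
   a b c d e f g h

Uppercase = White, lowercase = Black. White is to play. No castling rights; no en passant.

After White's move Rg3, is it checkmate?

After Rg3: black king on g1; in check: yes, from the white rook on g3.
Black has 4 legal replies: Kh2, Kf2, Kh1, Kf1.
In check but a legal move exists → not checkmate.

no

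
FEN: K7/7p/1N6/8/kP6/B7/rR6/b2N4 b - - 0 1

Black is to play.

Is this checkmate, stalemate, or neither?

Black to move; black king on a4.
In check: yes, from the white knight on b6.
King squares — a3: available; b3: attacked by Rb2; b4: attacked by Rb2; a5: attacked by Pb4; b5: available.
Legal moves for Black: Kb5, Kxa3.
Black is in check but has 2 legal moves → neither.

neither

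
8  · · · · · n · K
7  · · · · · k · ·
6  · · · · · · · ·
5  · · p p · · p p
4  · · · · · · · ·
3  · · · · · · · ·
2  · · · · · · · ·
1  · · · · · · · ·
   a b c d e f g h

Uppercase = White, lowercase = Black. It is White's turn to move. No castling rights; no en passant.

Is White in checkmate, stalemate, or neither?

White to move; white king on h8.
In check: no.
King squares — g7: attacked by Kf7; h7: attacked by Nf8; g8: attacked by Kf7.
Legal moves for White: none.
Not in check and no legal moves → stalemate.

stalemate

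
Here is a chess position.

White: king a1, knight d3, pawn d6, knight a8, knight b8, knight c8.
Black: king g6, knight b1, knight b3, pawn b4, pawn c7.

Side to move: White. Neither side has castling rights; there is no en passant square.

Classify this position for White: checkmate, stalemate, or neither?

White to move; white king on a1.
In check: yes, from the black knight on b3.
King squares — b1: available; a2: available; b2: available.
Legal moves for White: Kb2, Ka2, Kxb1.
White is in check but has 3 legal moves → neither.

neither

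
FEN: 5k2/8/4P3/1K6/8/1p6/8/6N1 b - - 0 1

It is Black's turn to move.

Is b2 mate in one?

After b2: white king on b5; in check: no.
White is not in check, so this cannot be checkmate.

no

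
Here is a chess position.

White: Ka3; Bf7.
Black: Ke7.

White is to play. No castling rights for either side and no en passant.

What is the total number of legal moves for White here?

White to move; king on a3.
In check: no.
Legal moves: Bg8, Be8, Bg6, Be6, Bh5, Bd5, Bc4, Bb3, Ba2, Kb4, Ka4, Kb3, Kb2, Ka2.
Count: 14.

14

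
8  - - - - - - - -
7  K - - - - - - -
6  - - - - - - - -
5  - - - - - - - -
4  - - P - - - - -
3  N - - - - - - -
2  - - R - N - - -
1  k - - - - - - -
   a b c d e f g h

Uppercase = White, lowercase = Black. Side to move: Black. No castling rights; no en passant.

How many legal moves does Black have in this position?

0

Black to move; king on a1.
In check: no.
Legal moves: none.
Count: 0.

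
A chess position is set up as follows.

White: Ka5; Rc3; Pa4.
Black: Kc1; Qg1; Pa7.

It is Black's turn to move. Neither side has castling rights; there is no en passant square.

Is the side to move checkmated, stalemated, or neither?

neither

Black to move; black king on c1.
In check: yes, from the white rook on c3.
Legal moves for Black: Kd2, Kb2, Kd1, Kb1.
Black is in check but has 4 legal moves → neither.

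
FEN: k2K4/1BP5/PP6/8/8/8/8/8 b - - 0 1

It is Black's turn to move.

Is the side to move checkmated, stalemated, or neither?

Black to move; black king on a8.
In check: yes, from the white bishop on b7.
King squares — a7: attacked by Pb6; b7: attacked by Pa6; b8: attacked by Pc7.
Legal moves for Black: none.
In check with no legal moves → checkmate.

checkmate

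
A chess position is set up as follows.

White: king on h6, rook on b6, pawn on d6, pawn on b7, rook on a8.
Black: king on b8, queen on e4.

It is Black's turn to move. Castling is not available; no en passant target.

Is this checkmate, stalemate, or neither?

Black to move; black king on b8.
In check: yes, from the white rook on a8.
King squares — a7: attacked by Ra8; b7: attacked by Rb6; c7: attacked by Pd6; a8: attacked by Pb7; c8: attacked by Pb7.
Legal moves for Black: none.
In check with no legal moves → checkmate.

checkmate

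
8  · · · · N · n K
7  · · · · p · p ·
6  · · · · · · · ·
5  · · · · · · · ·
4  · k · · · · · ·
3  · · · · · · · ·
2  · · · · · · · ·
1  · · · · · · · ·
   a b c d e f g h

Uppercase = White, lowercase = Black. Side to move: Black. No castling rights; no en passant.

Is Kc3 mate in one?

After Kc3: white king on h8; in check: no.
White is not in check, so this cannot be checkmate.

no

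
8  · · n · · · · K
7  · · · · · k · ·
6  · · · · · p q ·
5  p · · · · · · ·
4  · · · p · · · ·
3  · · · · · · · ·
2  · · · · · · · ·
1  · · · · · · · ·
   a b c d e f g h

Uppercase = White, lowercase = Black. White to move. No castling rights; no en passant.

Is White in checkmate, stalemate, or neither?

White to move; white king on h8.
In check: no.
King squares — g7: attacked by Qg6; h7: attacked by Qg6; g8: attacked by Qg6.
Legal moves for White: none.
Not in check and no legal moves → stalemate.

stalemate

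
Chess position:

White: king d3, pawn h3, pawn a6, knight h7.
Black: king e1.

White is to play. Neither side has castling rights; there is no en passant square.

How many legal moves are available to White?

11

White to move; king on d3.
In check: no.
Legal moves: Nf8, Nf6, Ng5, Ke4, Kd4, Kc4, Ke3, Kc3, Kc2, a7, h4.
Count: 11.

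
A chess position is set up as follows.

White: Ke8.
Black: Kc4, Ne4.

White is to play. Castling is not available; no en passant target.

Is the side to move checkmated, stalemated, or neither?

White to move; white king on e8.
In check: no.
Legal moves for White: Kf8, Kd8, Kf7, Ke7, Kd7.
White has 5 legal moves and is not in check → neither.

neither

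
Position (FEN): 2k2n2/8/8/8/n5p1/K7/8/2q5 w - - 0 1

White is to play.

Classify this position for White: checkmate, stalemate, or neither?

White to move; white king on a3.
In check: yes, from the black queen on c1.
Legal moves for White: Kb4, Kxa4, Kb3, Ka2.
White is in check but has 4 legal moves → neither.

neither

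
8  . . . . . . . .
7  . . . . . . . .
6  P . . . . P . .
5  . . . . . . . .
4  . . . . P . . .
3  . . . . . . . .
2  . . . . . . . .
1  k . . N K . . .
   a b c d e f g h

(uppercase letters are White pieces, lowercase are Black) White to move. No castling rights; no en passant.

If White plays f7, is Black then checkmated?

After f7: black king on a1; in check: no.
Black is not in check, so this cannot be checkmate.

no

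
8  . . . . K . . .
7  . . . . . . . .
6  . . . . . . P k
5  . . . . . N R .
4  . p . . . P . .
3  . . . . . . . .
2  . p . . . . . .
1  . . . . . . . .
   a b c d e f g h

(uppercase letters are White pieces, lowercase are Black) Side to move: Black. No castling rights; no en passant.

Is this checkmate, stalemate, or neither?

checkmate

Black to move; black king on h6.
In check: yes, from the white knight on f5.
King squares — g5: attacked by Pf4; h5: attacked by Rg5; g6: attacked by Rg5; g7: attacked by Nf5; h7: attacked by Pg6.
Legal moves for Black: none.
In check with no legal moves → checkmate.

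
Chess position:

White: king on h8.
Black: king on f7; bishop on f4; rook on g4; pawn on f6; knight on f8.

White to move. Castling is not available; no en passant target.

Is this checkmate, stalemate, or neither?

White to move; white king on h8.
In check: no.
King squares — g7: attacked by Rg4; h7: attacked by Nf8; g8: attacked by Rg4.
Legal moves for White: none.
Not in check and no legal moves → stalemate.

stalemate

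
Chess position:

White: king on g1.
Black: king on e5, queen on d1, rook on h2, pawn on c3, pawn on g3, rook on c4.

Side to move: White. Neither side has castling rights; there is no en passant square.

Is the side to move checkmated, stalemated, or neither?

White to move; white king on g1.
In check: yes, from the black queen on d1.
King squares — f1: attacked by Qd1; h1: attacked by Qd1; f2: attacked by Rh2; g2: attacked by Rh2; h2: attacked by Pg3.
Legal moves for White: none.
In check with no legal moves → checkmate.

checkmate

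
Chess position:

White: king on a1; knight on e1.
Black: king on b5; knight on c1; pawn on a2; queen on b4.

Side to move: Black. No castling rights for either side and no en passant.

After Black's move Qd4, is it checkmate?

yes

After Qd4: white king on a1; in check: yes, from the black queen on d4.
King squares — b1: attacked by Pa2; a2: attacked by Nc1; b2: attacked by Qd4.
White has no legal moves → checkmate.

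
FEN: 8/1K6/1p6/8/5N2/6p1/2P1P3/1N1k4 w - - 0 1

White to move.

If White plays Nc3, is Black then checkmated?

After Nc3: black king on d1; in check: yes, from the white knight on c3.
Black has 4 legal replies: Kd2, Kxc2, Ke1, Kc1.
In check but a legal move exists → not checkmate.

no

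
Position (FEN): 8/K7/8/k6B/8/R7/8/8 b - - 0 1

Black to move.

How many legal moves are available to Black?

2

Black to move; king on a5.
In check: yes, from the white rook on a3.
Legal moves: Kb5, Kb4.
Count: 2.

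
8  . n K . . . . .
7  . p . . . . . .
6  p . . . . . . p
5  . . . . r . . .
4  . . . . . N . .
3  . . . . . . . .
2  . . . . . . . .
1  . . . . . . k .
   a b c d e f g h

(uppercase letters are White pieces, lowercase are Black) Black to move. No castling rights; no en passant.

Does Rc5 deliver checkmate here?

After Rc5: white king on c8; in check: yes, from the black rook on c5.
White has 3 legal replies: Kd8, Kxb8, Kxb7.
In check but a legal move exists → not checkmate.

no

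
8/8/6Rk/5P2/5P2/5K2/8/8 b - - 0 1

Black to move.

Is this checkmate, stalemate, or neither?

Black to move; black king on h6.
In check: yes, from the white rook on g6.
King squares — g5: attacked by Pf4; h5: available; g6: attacked by Pf5; g7: attacked by Rg6; h7: available.
Legal moves for Black: Kh7, Kh5.
Black is in check but has 2 legal moves → neither.

neither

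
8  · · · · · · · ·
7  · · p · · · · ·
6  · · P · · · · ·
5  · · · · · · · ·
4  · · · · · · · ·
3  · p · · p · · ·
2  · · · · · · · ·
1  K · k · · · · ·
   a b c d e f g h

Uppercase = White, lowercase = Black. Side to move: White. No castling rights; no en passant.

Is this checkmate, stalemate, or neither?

stalemate

White to move; white king on a1.
In check: no.
King squares — b1: attacked by Kc1; a2: attacked by Pb3; b2: attacked by Kc1.
Legal moves for White: none.
Not in check and no legal moves → stalemate.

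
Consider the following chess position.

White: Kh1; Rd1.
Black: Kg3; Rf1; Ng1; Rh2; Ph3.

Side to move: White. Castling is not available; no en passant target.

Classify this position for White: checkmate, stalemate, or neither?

checkmate

White to move; white king on h1.
In check: yes, from the black rook on h2.
King squares — g1: attacked by Rf1; g2: attacked by Rh2; h2: attacked by Kg3.
Legal moves for White: none.
In check with no legal moves → checkmate.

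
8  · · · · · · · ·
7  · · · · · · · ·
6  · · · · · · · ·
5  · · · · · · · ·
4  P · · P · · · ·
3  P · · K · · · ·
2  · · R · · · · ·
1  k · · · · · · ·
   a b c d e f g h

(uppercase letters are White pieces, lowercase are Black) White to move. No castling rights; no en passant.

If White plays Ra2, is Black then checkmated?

no

After Ra2: black king on a1; in check: yes, from the white rook on a2.
Black has 2 legal replies: Kxa2, Kb1.
In check but a legal move exists → not checkmate.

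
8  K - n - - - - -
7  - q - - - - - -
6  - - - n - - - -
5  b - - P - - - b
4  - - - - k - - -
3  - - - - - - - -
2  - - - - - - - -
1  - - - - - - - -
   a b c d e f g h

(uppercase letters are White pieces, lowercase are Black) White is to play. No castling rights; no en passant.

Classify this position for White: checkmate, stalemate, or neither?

checkmate

White to move; white king on a8.
In check: yes, from the black queen on b7.
King squares — a7: attacked by Qb7; b7: attacked by Nd6; b8: attacked by Qb7.
Legal moves for White: none.
In check with no legal moves → checkmate.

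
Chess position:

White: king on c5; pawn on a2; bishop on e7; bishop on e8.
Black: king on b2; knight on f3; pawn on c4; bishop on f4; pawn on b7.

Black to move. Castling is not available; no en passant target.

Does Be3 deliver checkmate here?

no

After Be3: white king on c5; in check: yes, from the black bishop on e3.
White has 5 legal replies: Kd6, Kd5, Kb5, Kxc4, Kb4.
In check but a legal move exists → not checkmate.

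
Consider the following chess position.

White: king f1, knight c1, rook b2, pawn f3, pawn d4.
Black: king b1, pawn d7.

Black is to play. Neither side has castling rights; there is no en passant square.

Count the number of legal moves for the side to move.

Black to move; king on b1.
In check: yes, from the white rook on b2.
Legal moves: Kxb2, Kxc1, Ka1.
Count: 3.

3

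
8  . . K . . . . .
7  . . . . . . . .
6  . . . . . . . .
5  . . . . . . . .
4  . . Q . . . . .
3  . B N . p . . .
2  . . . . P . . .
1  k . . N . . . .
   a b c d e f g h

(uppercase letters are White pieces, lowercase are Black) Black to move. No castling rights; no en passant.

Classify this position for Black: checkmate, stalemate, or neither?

stalemate

Black to move; black king on a1.
In check: no.
King squares — b1: attacked by Nc3; a2: attacked by Bb3; b2: attacked by Nd1.
Legal moves for Black: none.
Not in check and no legal moves → stalemate.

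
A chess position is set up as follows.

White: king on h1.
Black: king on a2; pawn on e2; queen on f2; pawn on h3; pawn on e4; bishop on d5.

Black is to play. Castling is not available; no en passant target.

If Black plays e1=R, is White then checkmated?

After e1=R: white king on h1; in check: yes, from the black rook on e1.
King squares — g1: attacked by Re1; g2: attacked by Qf2; h2: attacked by Qf2.
White has no legal moves → checkmate.

yes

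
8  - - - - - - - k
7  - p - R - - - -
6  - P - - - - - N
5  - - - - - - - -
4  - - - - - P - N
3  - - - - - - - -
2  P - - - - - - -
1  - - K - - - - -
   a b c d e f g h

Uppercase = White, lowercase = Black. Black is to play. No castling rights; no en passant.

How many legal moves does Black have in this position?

Black to move; king on h8.
In check: no.
Legal moves: none.
Count: 0.

0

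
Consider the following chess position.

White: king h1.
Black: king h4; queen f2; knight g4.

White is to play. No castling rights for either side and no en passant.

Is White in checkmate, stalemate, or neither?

White to move; white king on h1.
In check: no.
King squares — g1: attacked by Qf2; g2: attacked by Qf2; h2: attacked by Qf2.
Legal moves for White: none.
Not in check and no legal moves → stalemate.

stalemate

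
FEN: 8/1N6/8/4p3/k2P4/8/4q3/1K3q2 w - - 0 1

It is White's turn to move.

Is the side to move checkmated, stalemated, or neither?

checkmate

White to move; white king on b1.
In check: yes, from the black queen on f1.
King squares — a1: attacked by Qf1; c1: attacked by Qf1; a2: attacked by Qe2; b2: attacked by Qe2; c2: attacked by Qe2.
Legal moves for White: none.
In check with no legal moves → checkmate.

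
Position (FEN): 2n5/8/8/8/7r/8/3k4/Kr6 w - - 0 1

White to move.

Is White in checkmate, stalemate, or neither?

White to move; white king on a1.
In check: yes, from the black rook on b1.
King squares — b1: available; a2: available; b2: attacked by Rb1.
Legal moves for White: Ka2, Kxb1.
White is in check but has 2 legal moves → neither.

neither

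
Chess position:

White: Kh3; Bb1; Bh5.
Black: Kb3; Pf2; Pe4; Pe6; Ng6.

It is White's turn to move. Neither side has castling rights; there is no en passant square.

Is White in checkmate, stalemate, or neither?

neither

White to move; white king on h3.
In check: no.
Legal moves for White: Bxg6, Bg4, Bf3, Be2, Bd1+, Kg4, Kg3, Kh2, Kg2, Bxe4, Bd3, Bc2+, Ba2+.
White has 13 legal moves and is not in check → neither.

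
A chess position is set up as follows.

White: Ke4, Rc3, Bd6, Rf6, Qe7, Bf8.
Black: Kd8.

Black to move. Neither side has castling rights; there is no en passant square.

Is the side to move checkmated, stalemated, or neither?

Black to move; black king on d8.
In check: yes, from the white queen on e7.
King squares — c7: attacked by Rc3; d7: attacked by Qe7; e7: attacked by Bd6; c8: attacked by Rc3; e8: attacked by Qe7.
Legal moves for Black: none.
In check with no legal moves → checkmate.

checkmate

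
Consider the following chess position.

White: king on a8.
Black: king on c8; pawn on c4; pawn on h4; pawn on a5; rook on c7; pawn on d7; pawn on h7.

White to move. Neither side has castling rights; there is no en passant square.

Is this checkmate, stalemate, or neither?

stalemate

White to move; white king on a8.
In check: no.
King squares — a7: attacked by Rc7; b7: attacked by Rc7; b8: attacked by Kc8.
Legal moves for White: none.
Not in check and no legal moves → stalemate.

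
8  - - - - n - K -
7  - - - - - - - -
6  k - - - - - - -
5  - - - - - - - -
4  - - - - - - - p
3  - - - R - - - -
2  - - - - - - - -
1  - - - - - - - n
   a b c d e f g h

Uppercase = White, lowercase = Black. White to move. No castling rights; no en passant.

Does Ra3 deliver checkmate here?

After Ra3: black king on a6; in check: yes, from the white rook on a3.
Black has 3 legal replies: Kb7, Kb6, Kb5.
In check but a legal move exists → not checkmate.

no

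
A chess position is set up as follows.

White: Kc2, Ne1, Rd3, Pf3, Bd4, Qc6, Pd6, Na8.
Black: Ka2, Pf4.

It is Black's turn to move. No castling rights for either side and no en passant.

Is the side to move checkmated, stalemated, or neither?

stalemate

Black to move; black king on a2.
In check: no.
King squares — a1: attacked by Bd4; b1: attacked by Kc2; b2: attacked by Kc2; a3: attacked by Rd3; b3: attacked by Kc2.
Legal moves for Black: none.
Not in check and no legal moves → stalemate.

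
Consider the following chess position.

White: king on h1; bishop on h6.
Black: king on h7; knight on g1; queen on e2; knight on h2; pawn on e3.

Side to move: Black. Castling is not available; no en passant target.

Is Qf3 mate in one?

no

After Qf3: white king on h1; in check: yes, from the black queen on f3.
White has 2 legal replies: Kxh2, Kxg1.
In check but a legal move exists → not checkmate.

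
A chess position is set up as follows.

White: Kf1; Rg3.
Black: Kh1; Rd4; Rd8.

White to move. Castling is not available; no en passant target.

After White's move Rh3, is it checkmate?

yes

After Rh3: black king on h1; in check: yes, from the white rook on h3.
King squares — g1: attacked by Kf1; g2: attacked by Kf1; h2: attacked by Rh3.
Black has no legal moves → checkmate.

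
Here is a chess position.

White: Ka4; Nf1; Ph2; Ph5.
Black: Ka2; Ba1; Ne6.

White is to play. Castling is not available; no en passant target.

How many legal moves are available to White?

White to move; king on a4.
In check: no.
Legal moves: Kb5, Ka5, Kb4, Ng3, Ne3, Nd2, h6, h3, h4.
Count: 9.

9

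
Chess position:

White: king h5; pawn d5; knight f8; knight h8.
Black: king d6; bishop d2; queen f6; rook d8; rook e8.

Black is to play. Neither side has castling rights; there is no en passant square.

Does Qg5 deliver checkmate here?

yes

After Qg5: white king on h5; in check: yes, from the black queen on g5.
King squares — g4: attacked by Qg5; h4: attacked by Qg5; g5: attacked by Bd2; g6: attacked by Qg5; h6: attacked by Qg5.
White has no legal moves → checkmate.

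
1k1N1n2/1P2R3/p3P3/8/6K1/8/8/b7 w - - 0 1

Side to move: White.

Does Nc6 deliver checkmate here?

yes

After Nc6: black king on b8; in check: yes, from the white knight on c6.
King squares — a7: attacked by Nc6; b7: attacked by Re7; c7: attacked by Re7; a8: attacked by Pb7; c8: attacked by Pb7.
Black has no legal moves → checkmate.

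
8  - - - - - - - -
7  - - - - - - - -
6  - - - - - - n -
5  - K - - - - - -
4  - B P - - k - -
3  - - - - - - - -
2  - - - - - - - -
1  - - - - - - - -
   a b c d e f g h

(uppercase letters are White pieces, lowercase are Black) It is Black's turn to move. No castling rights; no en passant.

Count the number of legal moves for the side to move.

Black to move; king on f4.
In check: no.
Legal moves: Nh8, Nf8, Ne7, Ne5, Nh4, Kg5, Kf5, Ke5, Kg4, Ke4, Kg3, Kf3, Ke3.
Count: 13.

13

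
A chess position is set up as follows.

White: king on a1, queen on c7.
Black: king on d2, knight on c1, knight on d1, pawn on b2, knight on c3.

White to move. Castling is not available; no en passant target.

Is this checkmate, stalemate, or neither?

White to move; white king on a1.
In check: yes, from the black pawn on b2.
King squares — b1: attacked by Nc3; a2: attacked by Nc1; b2: attacked by Nd1.
Legal moves for White: none.
In check with no legal moves → checkmate.

checkmate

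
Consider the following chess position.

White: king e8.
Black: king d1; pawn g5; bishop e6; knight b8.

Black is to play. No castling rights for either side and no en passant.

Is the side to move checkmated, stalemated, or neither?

Black to move; black king on d1.
In check: no.
Legal moves for Black include: Nd7, Nc6, Na6, Bg8, Bc8, Bf7+, Bd7+, Bf5, Bd5, Bg4, Bc4, Bh3, Bb3, Ba2, Ke2, Kd2, Kc2, Ke1, ... (list truncated; more exist).
Black has legal moves and is not in check → neither.

neither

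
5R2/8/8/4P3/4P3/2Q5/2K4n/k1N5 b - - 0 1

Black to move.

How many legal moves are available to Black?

Black to move; king on a1.
In check: yes, from the white queen on c3.
Legal moves: none.
Count: 0.

0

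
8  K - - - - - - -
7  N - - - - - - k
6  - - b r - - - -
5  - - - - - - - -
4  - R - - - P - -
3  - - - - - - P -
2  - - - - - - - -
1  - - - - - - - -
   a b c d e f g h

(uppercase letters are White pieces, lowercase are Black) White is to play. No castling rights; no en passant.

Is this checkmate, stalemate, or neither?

neither

White to move; white king on a8.
In check: yes, from the black bishop on c6.
King squares — a7: own knight; b7: attacked by Bc6; b8: available.
Legal moves for White: Kb8, Nxc6, Rb7+.
White is in check but has 3 legal moves → neither.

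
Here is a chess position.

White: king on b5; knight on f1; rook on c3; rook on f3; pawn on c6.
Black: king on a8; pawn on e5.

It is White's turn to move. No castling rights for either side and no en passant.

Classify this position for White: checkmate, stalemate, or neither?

neither

White to move; white king on b5.
In check: no.
Legal moves for White include: Kb6, Ka6, Kc5, Ka5, Kc4, Kb4, Ka4, Rf8+, Rf7, Rf6, Rf5, Rf4, Rh3, Rg3, Rfe3, Rfd3, Rf2, Rc5, ... (list truncated; more exist).
White has legal moves and is not in check → neither.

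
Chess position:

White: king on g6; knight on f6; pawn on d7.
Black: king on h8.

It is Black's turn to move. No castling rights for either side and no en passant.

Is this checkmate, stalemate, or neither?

Black to move; black king on h8.
In check: no.
King squares — g7: attacked by Kg6; h7: attacked by Nf6; g8: attacked by Nf6.
Legal moves for Black: none.
Not in check and no legal moves → stalemate.

stalemate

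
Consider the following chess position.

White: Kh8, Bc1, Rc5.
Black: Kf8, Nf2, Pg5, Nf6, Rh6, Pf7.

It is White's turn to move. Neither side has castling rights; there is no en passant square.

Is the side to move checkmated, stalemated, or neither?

White to move; white king on h8.
In check: yes, from the black rook on h6.
King squares — g7: attacked by Kf8; h7: attacked by Nf6; g8: attacked by Nf6.
Legal moves for White: none.
In check with no legal moves → checkmate.

checkmate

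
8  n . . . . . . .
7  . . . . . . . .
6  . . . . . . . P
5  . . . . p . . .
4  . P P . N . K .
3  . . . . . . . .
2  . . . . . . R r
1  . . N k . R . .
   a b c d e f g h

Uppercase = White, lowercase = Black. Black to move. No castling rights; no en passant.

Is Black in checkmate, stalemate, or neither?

checkmate

Black to move; black king on d1.
In check: yes, from the white rook on f1.
King squares — c1: attacked by Rf1; e1: attacked by Rf1; c2: attacked by Rg2; d2: attacked by Rg2; e2: attacked by Nc1.
Legal moves for Black: none.
In check with no legal moves → checkmate.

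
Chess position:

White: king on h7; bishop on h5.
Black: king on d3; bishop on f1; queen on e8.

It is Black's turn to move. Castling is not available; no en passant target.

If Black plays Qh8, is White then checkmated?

After Qh8: white king on h7; in check: yes, from the black queen on h8.
White has 2 legal replies: Kxh8, Kg6.
In check but a legal move exists → not checkmate.

no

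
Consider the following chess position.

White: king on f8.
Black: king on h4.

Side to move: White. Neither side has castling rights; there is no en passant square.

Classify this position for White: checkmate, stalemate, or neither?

White to move; white king on f8.
In check: no.
Legal moves for White: Kg8, Ke8, Kg7, Kf7, Ke7.
White has 5 legal moves and is not in check → neither.

neither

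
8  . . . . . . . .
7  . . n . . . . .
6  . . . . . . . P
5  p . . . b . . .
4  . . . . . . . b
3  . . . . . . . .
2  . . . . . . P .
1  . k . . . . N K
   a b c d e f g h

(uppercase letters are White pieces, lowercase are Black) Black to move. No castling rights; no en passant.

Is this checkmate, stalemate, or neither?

Black to move; black king on b1.
In check: no.
Legal moves for Black include: Ne8, Na8, Ne6, Na6, Nd5, Nb5, Bh8, Bg7, Bef6, Bd6, Bf4, Bd4, Beg3, Bc3, Bh2, Bb2, Ba1, Bd8, ... (list truncated; more exist).
Black has legal moves and is not in check → neither.

neither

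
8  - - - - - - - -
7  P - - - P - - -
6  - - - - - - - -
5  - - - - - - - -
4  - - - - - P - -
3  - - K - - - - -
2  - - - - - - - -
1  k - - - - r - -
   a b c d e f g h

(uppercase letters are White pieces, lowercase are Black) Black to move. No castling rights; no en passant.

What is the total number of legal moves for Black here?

Black to move; king on a1.
In check: no.
Legal moves: Rxf4, Rf3+, Rf2, Rh1, Rg1, Re1, Rd1, Rc1+, Rb1, Ka2, Kb1.
Count: 11.

11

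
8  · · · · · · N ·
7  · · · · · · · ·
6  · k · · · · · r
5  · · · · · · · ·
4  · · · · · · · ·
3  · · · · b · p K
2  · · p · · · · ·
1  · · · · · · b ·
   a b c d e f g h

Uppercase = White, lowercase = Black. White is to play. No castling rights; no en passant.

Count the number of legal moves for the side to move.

White to move; king on h3.
In check: yes, from the black rook on h6.
Legal moves: Kg4, Kxg3, Kg2, Nxh6.
Count: 4.

4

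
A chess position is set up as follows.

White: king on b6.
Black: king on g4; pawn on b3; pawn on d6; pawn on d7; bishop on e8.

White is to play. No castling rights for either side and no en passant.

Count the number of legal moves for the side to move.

6

White to move; king on b6.
In check: no.
Legal moves: Kc7, Kb7, Ka7, Ka6, Kb5, Ka5.
Count: 6.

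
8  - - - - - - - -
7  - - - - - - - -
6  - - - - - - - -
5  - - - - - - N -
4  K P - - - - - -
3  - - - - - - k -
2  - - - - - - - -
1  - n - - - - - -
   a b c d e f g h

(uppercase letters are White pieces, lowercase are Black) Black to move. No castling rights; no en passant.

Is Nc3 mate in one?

After Nc3: white king on a4; in check: yes, from the black knight on c3.
White has 3 legal replies: Ka5, Kb3, Ka3.
In check but a legal move exists → not checkmate.

no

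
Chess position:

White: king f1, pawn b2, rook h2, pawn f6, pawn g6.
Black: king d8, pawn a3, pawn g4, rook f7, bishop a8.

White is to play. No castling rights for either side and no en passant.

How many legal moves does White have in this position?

White to move; king on f1.
In check: no.
Legal moves: Rh8+, Rh7, Rh6, Rh5, Rh4, Rh3, Rg2, Rf2, Re2, Rd2+, Rc2, Rh1, Kf2, Ke2, Kg1, Ke1, gxf7, bxa3, g7, b3, b4.
Count: 21.

21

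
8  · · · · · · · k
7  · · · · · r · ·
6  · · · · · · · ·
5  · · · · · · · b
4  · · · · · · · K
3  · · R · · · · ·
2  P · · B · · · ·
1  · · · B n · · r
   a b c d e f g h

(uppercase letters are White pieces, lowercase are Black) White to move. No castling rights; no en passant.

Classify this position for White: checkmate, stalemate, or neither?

neither

White to move; white king on h4.
In check: yes, from the black rook on h1.
King squares — g3: available; h3: attacked by Rh1; g4: attacked by Bh5; g5: available; h5: attacked by Rh1.
Legal moves for White: Kg5, Kg3, Rh3.
White is in check but has 3 legal moves → neither.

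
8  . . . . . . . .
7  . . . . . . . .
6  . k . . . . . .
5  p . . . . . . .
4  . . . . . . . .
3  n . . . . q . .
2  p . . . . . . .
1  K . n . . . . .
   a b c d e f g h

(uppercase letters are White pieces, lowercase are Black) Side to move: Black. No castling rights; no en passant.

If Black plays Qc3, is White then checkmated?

After Qc3: white king on a1; in check: yes, from the black queen on c3.
King squares — b1: attacked by Pa2; a2: attacked by Nc1; b2: attacked by Qc3.
White has no legal moves → checkmate.

yes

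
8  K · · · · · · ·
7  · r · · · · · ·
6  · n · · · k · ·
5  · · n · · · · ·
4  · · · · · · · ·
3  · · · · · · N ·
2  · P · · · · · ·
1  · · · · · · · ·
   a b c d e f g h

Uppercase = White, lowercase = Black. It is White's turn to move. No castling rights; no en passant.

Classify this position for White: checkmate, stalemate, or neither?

checkmate

White to move; white king on a8.
In check: yes, from the black knight on b6.
King squares — a7: attacked by Rb7; b7: attacked by Nc5; b8: attacked by Rb7.
Legal moves for White: none.
In check with no legal moves → checkmate.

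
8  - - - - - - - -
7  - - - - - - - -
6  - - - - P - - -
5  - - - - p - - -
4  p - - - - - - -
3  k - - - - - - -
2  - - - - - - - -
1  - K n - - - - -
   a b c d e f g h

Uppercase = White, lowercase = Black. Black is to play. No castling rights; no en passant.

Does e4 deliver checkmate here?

After e4: white king on b1; in check: no.
White is not in check, so this cannot be checkmate.

no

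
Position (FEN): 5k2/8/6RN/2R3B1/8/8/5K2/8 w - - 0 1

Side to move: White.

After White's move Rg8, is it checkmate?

yes

After Rg8: black king on f8; in check: yes, from the white rook on g8.
King squares — e7: attacked by Bg5; f7: attacked by Nh6; g7: attacked by Rg8; e8: attacked by Rg8; g8: attacked by Nh6.
Black has no legal moves → checkmate.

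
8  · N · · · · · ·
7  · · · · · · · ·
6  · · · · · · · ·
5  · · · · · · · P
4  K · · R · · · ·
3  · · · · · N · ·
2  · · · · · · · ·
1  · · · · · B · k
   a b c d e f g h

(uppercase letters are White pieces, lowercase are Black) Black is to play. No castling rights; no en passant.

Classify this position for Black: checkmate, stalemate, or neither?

Black to move; black king on h1.
In check: no.
King squares — g1: attacked by Nf3; g2: attacked by Bf1; h2: attacked by Nf3.
Legal moves for Black: none.
Not in check and no legal moves → stalemate.

stalemate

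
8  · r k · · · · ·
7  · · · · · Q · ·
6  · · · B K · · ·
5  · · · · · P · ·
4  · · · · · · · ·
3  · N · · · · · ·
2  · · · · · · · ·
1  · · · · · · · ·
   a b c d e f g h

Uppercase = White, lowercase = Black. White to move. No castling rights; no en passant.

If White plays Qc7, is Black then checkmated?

yes

After Qc7: black king on c8; in check: yes, from the white queen on c7.
King squares — b7: attacked by Qc7; c7: attacked by Bd6; d7: attacked by Ke6; b8: own rook; d8: attacked by Qc7.
Black has no legal moves → checkmate.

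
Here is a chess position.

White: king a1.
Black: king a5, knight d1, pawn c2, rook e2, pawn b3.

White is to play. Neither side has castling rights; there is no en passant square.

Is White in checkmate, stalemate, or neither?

stalemate

White to move; white king on a1.
In check: no.
King squares — b1: attacked by Pc2; a2: attacked by Pb3; b2: attacked by Nd1.
Legal moves for White: none.
Not in check and no legal moves → stalemate.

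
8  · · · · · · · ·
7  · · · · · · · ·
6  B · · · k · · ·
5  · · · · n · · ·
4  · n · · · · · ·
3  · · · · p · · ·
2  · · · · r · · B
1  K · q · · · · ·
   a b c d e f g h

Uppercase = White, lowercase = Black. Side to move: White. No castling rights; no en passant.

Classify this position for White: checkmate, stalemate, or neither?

checkmate

White to move; white king on a1.
In check: yes, from the black queen on c1.
King squares — b1: attacked by Qc1; a2: attacked by Re2; b2: attacked by Qc1.
Legal moves for White: none.
In check with no legal moves → checkmate.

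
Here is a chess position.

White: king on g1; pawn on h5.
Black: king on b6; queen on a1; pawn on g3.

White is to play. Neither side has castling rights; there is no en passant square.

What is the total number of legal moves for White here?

1

White to move; king on g1.
In check: yes, from the black queen on a1.
Legal moves: Kg2.
Count: 1.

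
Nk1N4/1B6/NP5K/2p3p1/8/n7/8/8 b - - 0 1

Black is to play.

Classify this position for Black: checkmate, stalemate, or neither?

Black to move; black king on b8.
In check: yes, from the white knight on a6.
King squares — a7: attacked by Pb6; b7: attacked by Nd8; c7: attacked by Na6; a8: attacked by Bb7; c8: attacked by Bb7.
Legal moves for Black: none.
In check with no legal moves → checkmate.

checkmate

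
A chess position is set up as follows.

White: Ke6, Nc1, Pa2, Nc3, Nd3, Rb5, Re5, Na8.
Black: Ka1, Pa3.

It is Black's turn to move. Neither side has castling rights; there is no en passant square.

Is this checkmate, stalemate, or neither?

Black to move; black king on a1.
In check: no.
King squares — b1: attacked by Nc3; a2: attacked by Nc1; b2: attacked by Nd3.
Legal moves for Black: none.
Not in check and no legal moves → stalemate.

stalemate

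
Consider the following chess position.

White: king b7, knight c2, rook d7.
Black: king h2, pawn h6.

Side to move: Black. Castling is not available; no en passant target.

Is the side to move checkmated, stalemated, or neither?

neither

Black to move; black king on h2.
In check: no.
Legal moves for Black: Kh3, Kg3, Kg2, Kh1, Kg1, h5.
Black has 6 legal moves and is not in check → neither.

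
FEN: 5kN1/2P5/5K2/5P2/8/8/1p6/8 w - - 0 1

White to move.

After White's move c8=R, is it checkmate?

After c8=R: black king on f8; in check: yes, from the white rook on c8.
King squares — e7: attacked by Kf6; f7: attacked by Kf6; g7: attacked by Kf6; e8: attacked by Rc8; g8: attacked by Rc8.
Black has no legal moves → checkmate.

yes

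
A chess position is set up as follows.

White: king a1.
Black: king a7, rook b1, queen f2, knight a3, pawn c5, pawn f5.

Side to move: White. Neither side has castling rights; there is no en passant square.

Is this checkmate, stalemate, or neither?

White to move; white king on a1.
In check: yes, from the black rook on b1.
King squares — b1: attacked by Na3; a2: attacked by Qf2; b2: attacked by Rb1.
Legal moves for White: none.
In check with no legal moves → checkmate.

checkmate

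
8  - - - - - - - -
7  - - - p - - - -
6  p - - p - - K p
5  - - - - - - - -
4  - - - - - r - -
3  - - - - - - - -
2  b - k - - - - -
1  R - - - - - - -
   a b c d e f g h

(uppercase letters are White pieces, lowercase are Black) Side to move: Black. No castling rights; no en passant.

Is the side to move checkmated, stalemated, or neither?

neither

Black to move; black king on c2.
In check: no.
Legal moves for Black include: Rf8, Rf7, Rf6+, Rf5, Rh4, Rg4+, Re4, Rd4, Rc4, Rb4, Ra4, Rf3, Rf2, Rf1, Kd3, Kc3, Kb3, Kd2, ... (list truncated; more exist).
Black has legal moves and is not in check → neither.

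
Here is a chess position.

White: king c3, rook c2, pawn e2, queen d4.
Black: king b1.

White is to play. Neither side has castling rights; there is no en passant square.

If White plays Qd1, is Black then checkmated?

yes

After Qd1: black king on b1; in check: yes, from the white queen on d1.
King squares — a1: attacked by Qd1; c1: attacked by Qd1; a2: attacked by Rc2; b2: attacked by Rc2; c2: attacked by Qd1.
Black has no legal moves → checkmate.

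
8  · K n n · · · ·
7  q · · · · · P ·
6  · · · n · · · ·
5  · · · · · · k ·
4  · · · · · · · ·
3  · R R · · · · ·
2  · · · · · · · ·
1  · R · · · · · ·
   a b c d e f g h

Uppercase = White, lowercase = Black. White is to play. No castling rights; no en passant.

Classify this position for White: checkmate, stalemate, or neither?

White to move; white king on b8.
In check: yes, from the black queen on a7.
King squares — a7: attacked by Nc8; b7: attacked by Nd6; c7: attacked by Qa7; a8: attacked by Qa7; c8: attacked by Nd6.
Legal moves for White: none.
In check with no legal moves → checkmate.

checkmate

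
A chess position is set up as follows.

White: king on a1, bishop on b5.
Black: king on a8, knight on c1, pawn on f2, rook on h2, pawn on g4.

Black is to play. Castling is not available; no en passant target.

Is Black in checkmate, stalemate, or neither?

Black to move; black king on a8.
In check: no.
Legal moves for Black include: Kb8, Kb7, Ka7, Rh8, Rh7, Rh6, Rh5, Rh4, Rh3, Rg2, Rh1, Nd3, Nb3+, Ne2, Na2, g3, f1=Q, f1=R, ... (list truncated; more exist).
Black has legal moves and is not in check → neither.

neither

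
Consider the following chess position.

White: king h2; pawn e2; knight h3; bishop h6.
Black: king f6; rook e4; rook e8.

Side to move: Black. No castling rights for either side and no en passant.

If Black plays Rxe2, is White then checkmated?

After Rxe2: white king on h2; in check: yes, from the black rook on e2.
White has 4 legal replies: Kg3, Kh1, Kg1, Nf2.
In check but a legal move exists → not checkmate.

no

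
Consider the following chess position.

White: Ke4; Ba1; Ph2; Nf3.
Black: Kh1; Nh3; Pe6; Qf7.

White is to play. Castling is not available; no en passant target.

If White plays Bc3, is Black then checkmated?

After Bc3: black king on h1; in check: no.
Black is not in check, so this cannot be checkmate.

no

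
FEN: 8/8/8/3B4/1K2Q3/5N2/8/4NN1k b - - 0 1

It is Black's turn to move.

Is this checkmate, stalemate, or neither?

stalemate

Black to move; black king on h1.
In check: no.
King squares — g1: attacked by Nf3; g2: attacked by Ne1; h2: attacked by Nf1.
Legal moves for Black: none.
Not in check and no legal moves → stalemate.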